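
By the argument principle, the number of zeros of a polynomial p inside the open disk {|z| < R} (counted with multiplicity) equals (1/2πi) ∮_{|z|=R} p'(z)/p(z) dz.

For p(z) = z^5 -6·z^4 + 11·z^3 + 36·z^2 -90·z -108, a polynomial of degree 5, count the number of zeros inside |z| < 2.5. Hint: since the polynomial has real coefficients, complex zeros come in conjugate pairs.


The zeros of p are: (3 + 3i), (3 - 3i), 3, -2, -1.
Their magnitudes are: 4.243, 4.243, 3, 2, 1.
Zeros with |z| < R = 2.5: -2, -1.
Count = 2.
By the argument principle, (1/2πi) ∮_{|z|=R} p'(z)/p(z) dz equals exactly this count.

Number of zeros inside |z| < 2.5: 2.


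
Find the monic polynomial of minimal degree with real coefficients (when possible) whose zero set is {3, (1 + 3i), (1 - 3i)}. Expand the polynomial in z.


The polynomial is p(z) = ∏_{α ∈ S} (z − α), where S = {3, (1 + 3i), (1 - 3i)}.
Expanding the product yields: p(z) = z^3 -5·z^2 + 16·z -30.
Note conjugate pairs combine to real quadratics: (z − (1+3i))(z − (1−3i)) = z² − 2z + 10.
The resulting polynomial has degree 3 and real coefficients as required.

p(z) = z^3 -5·z^2 + 16·z -30.


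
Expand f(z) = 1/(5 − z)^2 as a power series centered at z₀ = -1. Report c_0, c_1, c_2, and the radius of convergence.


Let w = z − z₀, so z = z₀ + w.
Then 5 − z = 5 − (z₀ + w) = (5 − z₀) − w = 6 − w.
f(z) = 1/(6 − w)^2 = (1/(6)^2) · (1 − w/(6))^{−2}.
By the binomial series (1−u)^{−2} = Σ_{n≥0} C(n+1, 1) u^n for |u|<1, with u = w/(6):
  c_n = C(n+1, 1) / (6)^(n+2).
  c_0 = 1/(6)^2 = 1/36.
  c_1 = 2/(6)^3 = 1/108.
  c_2 = 3/(6)^4 = 1/432.
The series is valid for |w/d| < 1, i.e. |z − z₀| < |d|.
Radius of convergence: R = |5 − z₀| = |6| = 6 (distance from z₀ to the singularity z = 5).

c_0 = 1/36, c_1 = 1/108, c_2 = 1/432; R = 6.


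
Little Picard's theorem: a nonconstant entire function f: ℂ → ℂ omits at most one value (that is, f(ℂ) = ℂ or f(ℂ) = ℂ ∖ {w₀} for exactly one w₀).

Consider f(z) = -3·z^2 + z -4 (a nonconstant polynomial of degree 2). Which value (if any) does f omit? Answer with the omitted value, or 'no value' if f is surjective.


Little Picard bounds the complement of f(ℂ) to at most one point.
For every w ∈ ℂ, the equation p(z) − w = 0 is a nonconstant polynomial in z and hence has at least one root by the fundamental theorem of algebra. So p is surjective onto ℂ, omitting no value.

Omitted value: no value.


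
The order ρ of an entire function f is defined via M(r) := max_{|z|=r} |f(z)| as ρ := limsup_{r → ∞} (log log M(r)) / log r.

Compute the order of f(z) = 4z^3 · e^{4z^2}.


M(r) = max_{|z|=r} |4|·|z|^3·|e^{4z^2}| = 4·r^3 · e^{4r^2} (the factors attain their maxima compatibly on |z|=r). Then log M(r) = log 4 + 3·log r + 4r^2, dominated by the last term, so log log M(r) ~ 2·log r. The polynomial factor 4z^3 contributes only a log r term and does not affect the order. ρ = 2.
Therefore ρ = 2.

Order ρ = 2.


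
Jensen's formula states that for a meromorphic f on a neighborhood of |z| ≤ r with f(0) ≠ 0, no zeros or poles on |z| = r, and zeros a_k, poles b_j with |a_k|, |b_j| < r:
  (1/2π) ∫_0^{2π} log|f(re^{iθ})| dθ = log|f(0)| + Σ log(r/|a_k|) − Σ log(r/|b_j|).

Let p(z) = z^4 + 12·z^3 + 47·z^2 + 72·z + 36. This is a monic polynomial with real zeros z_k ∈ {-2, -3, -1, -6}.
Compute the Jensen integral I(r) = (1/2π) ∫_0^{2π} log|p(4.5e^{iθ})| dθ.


Zeros: -6, -3, -2, -1; r = 4.5.
Inside |z| < r: -3, -2, -1. Outside (|z| ≥ r): -6.
p(0) = 36, so log|p(0)| = log(36) = 3.5835.
Apply Jensen: I(r) = log|p(0)| + Σ_k log(r/|z_k|), summed over zeros inside |z| < r.
  log(r/|z_k|) for z_k = -2: log(4.5/2) = 0.8109
  log(r/|z_k|) for z_k = -3: log(4.5/3) = 0.4055
  log(r/|z_k|) for z_k = -1: log(4.5/1) = 1.5041
  Outside zeros (-6) contribute nothing to the Jensen sum.
Sum over inside zeros: 2.7205.
I(r) = log|p(0)| + (inside sum) = 3.5835 + 2.7205 = 6.3040.
Note: since some zeros are outside |z| ≤ r, the simplified n·log(r) form does NOT apply — only the inside zeros contribute.

I(r) ≈ 6.3040.


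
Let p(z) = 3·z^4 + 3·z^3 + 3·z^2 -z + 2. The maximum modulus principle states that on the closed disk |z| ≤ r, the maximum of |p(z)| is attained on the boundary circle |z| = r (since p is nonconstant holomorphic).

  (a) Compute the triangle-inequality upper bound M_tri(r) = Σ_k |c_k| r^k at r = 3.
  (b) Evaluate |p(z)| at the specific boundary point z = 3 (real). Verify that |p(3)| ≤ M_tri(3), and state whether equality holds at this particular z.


Coefficients: c_0 = 2, c_1 = -1, c_2 = 3, c_3 = 3, c_4 = 3. Radius r = 3.
Part (a). Triangle bound: M_tri(r) = Σ_k |c_k| r^k
  = |2|·3^0 + |-1|·3^1 + |3|·3^2 + |3|·3^3 + |3|·3^4
  = 2 + 3 + 27 + 81 + 243 = 356.
This bounds M(r) := max_{|z|=r} |p(z)| from above; equality holds iff all terms c_k z^k can be made to align in phase at a single z on |z|=r.
Part (b). At z = 3 (real, on the circle |z| = r):
  p(3) = (2)·3^0 + (-1)·3^1 + (3)·3^2 + (3)·3^3 + (3)·3^4 = 350.
  |p(3)| = 350.
Check: |p(3)| = 350 ≤ 356 = M_tri(3). ✓ Equality does not hold at z = 3 (the coefficients have mixed signs, so the terms do not all align in phase there).

M_tri(3) = 356; |p(3)| = 350; equality at z=3: no.


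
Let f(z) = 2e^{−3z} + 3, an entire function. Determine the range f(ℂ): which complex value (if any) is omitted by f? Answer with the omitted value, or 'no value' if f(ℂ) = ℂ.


Little Picard bounds the complement of f(ℂ) to at most one point.
e^{−3z} is never zero on ℂ, so 2·e^{−3z} takes every value in ℂ ∖ {0}. Adding 3 shifts the range to ℂ ∖ {3}. Thus f omits exactly the value 3.

Omitted value: 3.


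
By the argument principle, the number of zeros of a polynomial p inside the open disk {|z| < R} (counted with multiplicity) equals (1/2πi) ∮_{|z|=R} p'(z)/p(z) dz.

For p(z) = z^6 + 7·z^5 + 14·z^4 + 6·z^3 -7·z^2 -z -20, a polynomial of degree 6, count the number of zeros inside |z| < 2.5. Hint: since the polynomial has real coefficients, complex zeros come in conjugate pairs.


The zeros of p are: (-2 + 1i), (-2 - 1i), -4, (0 + 1i), (0 - 1i), 1.
Their magnitudes are: 2.236, 2.236, 4, 1, 1, 1.
Zeros with |z| < R = 2.5: (-2 + 1i), (-2 - 1i), (0 + 1i), (0 - 1i), 1.
Count = 5.
By the argument principle, (1/2πi) ∮_{|z|=R} p'(z)/p(z) dz equals exactly this count.

Number of zeros inside |z| < 2.5: 5.


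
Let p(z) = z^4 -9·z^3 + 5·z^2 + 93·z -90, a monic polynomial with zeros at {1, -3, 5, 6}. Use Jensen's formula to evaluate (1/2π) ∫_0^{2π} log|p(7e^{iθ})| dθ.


Zeros: -3, 1, 5, 6; r = 7.
Inside |z| < r: -3, 1, 5, 6. Outside (|z| ≥ r): ∅.
p(0) = -90, so log|p(0)| = log(90) = 4.4998.
Apply Jensen: I(r) = log|p(0)| + Σ_k log(r/|z_k|), summed over zeros inside |z| < r.
  log(r/|z_k|) for z_k = 1: log(7/1) = 1.9459
  log(r/|z_k|) for z_k = -3: log(7/3) = 0.8473
  log(r/|z_k|) for z_k = 5: log(7/5) = 0.3365
  log(r/|z_k|) for z_k = 6: log(7/6) = 0.1542
Sum over inside zeros: 3.2838.
I(r) = log|p(0)| + (inside sum) = 4.4998 + 3.2838 = 7.7836.
Closed form (all zeros inside, monic): I(r) = n·log(r) = 4·log(7) = 7.7836. ✓

I(r) ≈ 7.7836.


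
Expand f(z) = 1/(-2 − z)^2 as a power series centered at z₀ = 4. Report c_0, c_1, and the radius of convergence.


Let w = z − z₀, so z = z₀ + w.
Then -2 − z = -2 − (z₀ + w) = (-2 − z₀) − w = -6 − w.
f(z) = 1/(-6 − w)^2 = (1/(-6)^2) · (1 − w/(-6))^{−2}.
By the binomial series (1−u)^{−2} = Σ_{n≥0} C(n+1, 1) u^n for |u|<1, with u = w/(-6):
  c_n = C(n+1, 1) / (-6)^(n+2).
  c_0 = 1/(-6)^2 = 1/36.
  c_1 = 2/(-6)^3 = -1/108.
The series is valid for |w/d| < 1, i.e. |z − z₀| < |d|.
Radius of convergence: R = |-2 − z₀| = |-6| = 6 (distance from z₀ to the singularity z = -2).

c_0 = 1/36, c_1 = -1/108; R = 6.


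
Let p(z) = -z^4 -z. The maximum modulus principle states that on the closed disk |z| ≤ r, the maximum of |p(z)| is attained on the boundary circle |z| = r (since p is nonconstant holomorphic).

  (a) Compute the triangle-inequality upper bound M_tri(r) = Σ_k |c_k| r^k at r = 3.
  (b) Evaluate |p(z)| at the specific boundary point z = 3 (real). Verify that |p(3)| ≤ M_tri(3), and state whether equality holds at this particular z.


Coefficients: c_0 = 0, c_1 = -1, c_2 = 0, c_3 = 0, c_4 = -1. Radius r = 3.
Part (a). Triangle bound: M_tri(r) = Σ_k |c_k| r^k
  = |0|·3^0 + |-1|·3^1 + |0|·3^2 + |0|·3^3 + |-1|·3^4
  = 0 + 3 + 0 + 0 + 81 = 84.
This bounds M(r) := max_{|z|=r} |p(z)| from above; equality holds iff all terms c_k z^k can be made to align in phase at a single z on |z|=r.
Part (b). At z = 3 (real, on the circle |z| = r):
  p(3) = (0)·3^0 + (-1)·3^1 + (0)·3^2 + (0)·3^3 + (-1)·3^4 = -84.
  |p(3)| = 84.
Since all nonzero coefficients share the same sign, |p(3)| = 84 = M_tri(3); the triangle bound is attained at z = 3, so in fact M(r) = 84.

M_tri(3) = 84; |p(3)| = 84; equality at z=3: yes.


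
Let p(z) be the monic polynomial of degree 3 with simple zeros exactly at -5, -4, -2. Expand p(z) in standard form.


The polynomial is p(z) = ∏_{α ∈ S} (z − α), where S = {-5, -4, -2}.
Expanding the product yields: p(z) = z^3 + 11·z^2 + 38·z + 40.
The resulting polynomial has degree 3 and real coefficients as required.

p(z) = z^3 + 11·z^2 + 38·z + 40.


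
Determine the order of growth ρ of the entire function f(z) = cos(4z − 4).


cos(w) is a linear combination of e^{iw} and e^{−iw} (or e^w, e^{−w} in the hyperbolic case), so |cos(w)| ≤ e^{|w|}. With w = 4z − 4, |w| ≤ 4|z| + 4 = 4r + 4 on |z| = r, giving M(r) ≤ e^{4r + 4}, so ρ ≤ 1. On a suitable ray (z = it for sin/cos; z = t for sinh/cosh, t real → ∞), |cos(4z − 4)| grows like e^{4|t|}/2, so ρ ≥ 1. Hence ρ = 1.
Therefore ρ = 1.

Order ρ = 1.


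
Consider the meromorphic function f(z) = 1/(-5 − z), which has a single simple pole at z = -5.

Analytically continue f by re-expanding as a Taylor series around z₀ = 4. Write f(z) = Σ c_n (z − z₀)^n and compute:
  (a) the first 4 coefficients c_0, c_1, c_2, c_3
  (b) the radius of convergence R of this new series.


Let w = z − z₀, so z = z₀ + w.
Then -5 − z = -5 − (z₀ + w) = (-5 − z₀) − w = -9 − w.
f(z) = 1/(-9 − w) = (1/(-9)) · 1/(1 − w/(-9)) = Σ_{n≥0} w^n / (-9)^(n+1).
So c_n = 1/(-9)^(n+1):
  c_0 = 1/(-9)^1 = -1/9.
  c_1 = 1/(-9)^2 = 1/81.
  c_2 = 1/(-9)^3 = -1/729.
  c_3 = 1/(-9)^4 = 1/6561.
The series is valid for |w/d| < 1, i.e. |z − z₀| < |d|.
Radius of convergence: R = |-5 − z₀| = |-9| = 9 (distance from z₀ to the singularity z = -5).

c_0 = -1/9, c_1 = 1/81, c_2 = -1/729, c_3 = 1/6561; R = 9.


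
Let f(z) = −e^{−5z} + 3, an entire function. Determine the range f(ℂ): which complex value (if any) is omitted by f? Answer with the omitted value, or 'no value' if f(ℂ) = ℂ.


Little Picard bounds the complement of f(ℂ) to at most one point.
e^{−5z} is never zero on ℂ, so -1·e^{−5z} takes every value in ℂ ∖ {0}. Adding 3 shifts the range to ℂ ∖ {3}. Thus f omits exactly the value 3.

Omitted value: 3.


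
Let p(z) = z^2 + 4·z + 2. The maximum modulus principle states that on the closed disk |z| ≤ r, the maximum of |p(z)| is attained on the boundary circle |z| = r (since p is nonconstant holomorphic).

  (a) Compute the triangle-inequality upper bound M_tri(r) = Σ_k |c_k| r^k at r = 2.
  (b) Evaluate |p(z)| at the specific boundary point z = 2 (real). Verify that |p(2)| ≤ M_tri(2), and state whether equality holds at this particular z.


Coefficients: c_0 = 2, c_1 = 4, c_2 = 1. Radius r = 2.
Part (a). Triangle bound: M_tri(r) = Σ_k |c_k| r^k
  = |2|·2^0 + |4|·2^1 + |1|·2^2
  = 2 + 8 + 4 = 14.
This bounds M(r) := max_{|z|=r} |p(z)| from above; equality holds iff all terms c_k z^k can be made to align in phase at a single z on |z|=r.
Part (b). At z = 2 (real, on the circle |z| = r):
  p(2) = (2)·2^0 + (4)·2^1 + (1)·2^2 = 14.
  |p(2)| = 14.
Since all nonzero coefficients share the same sign, |p(2)| = 14 = M_tri(2); the triangle bound is attained at z = 2, so in fact M(r) = 14.

M_tri(2) = 14; |p(2)| = 14; equality at z=2: yes.


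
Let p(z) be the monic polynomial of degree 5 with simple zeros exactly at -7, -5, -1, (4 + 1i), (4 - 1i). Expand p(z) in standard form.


The polynomial is p(z) = ∏_{α ∈ S} (z − α), where S = {-7, -5, -1, (4 + 1i), (4 - 1i)}.
Expanding the product yields: p(z) = z^5 + 5·z^4 -40·z^3 -120·z^2 + 519·z + 595.
Note conjugate pairs combine to real quadratics: (z − (4+1i))(z − (4−1i)) = z² − 8z + 17.
The resulting polynomial has degree 5 and real coefficients as required.

p(z) = z^5 + 5·z^4 -40·z^3 -120·z^2 + 519·z + 595.


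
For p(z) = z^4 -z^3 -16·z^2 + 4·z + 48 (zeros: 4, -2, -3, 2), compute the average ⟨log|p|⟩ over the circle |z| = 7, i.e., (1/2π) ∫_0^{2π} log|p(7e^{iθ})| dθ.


Zeros: -3, -2, 2, 4; r = 7.
Inside |z| < r: -3, -2, 2, 4. Outside (|z| ≥ r): ∅.
p(0) = 48, so log|p(0)| = log(48) = 3.8712.
Apply Jensen: I(r) = log|p(0)| + Σ_k log(r/|z_k|), summed over zeros inside |z| < r.
  log(r/|z_k|) for z_k = 4: log(7/4) = 0.5596
  log(r/|z_k|) for z_k = -2: log(7/2) = 1.2528
  log(r/|z_k|) for z_k = -3: log(7/3) = 0.8473
  log(r/|z_k|) for z_k = 2: log(7/2) = 1.2528
Sum over inside zeros: 3.9124.
I(r) = log|p(0)| + (inside sum) = 3.8712 + 3.9124 = 7.7836.
Closed form (all zeros inside, monic): I(r) = n·log(r) = 4·log(7) = 7.7836. ✓

I(r) ≈ 7.7836.


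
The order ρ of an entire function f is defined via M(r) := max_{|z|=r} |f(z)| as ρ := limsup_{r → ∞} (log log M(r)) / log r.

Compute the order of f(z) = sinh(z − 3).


sinh(w) is a linear combination of e^{iw} and e^{−iw} (or e^w, e^{−w} in the hyperbolic case), so |sinh(w)| ≤ e^{|w|}. With w = z − 3, |w| ≤ 1|z| + 3 = 1r + 3 on |z| = r, giving M(r) ≤ e^{1r + 3}, so ρ ≤ 1. On a suitable ray (z = it for sin/cos; z = t for sinh/cosh, t real → ∞), |sinh(z − 3)| grows like e^{1|t|}/2, so ρ ≥ 1. Hence ρ = 1.
Therefore ρ = 1.

Order ρ = 1.


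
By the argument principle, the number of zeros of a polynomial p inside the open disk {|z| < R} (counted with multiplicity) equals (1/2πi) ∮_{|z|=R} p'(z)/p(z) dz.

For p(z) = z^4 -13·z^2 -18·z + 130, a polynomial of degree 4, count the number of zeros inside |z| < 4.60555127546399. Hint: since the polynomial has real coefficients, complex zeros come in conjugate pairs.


The zeros of p are: (-3 + 2i), (-3 - 2i), (3 + 1i), (3 - 1i).
Their magnitudes are: 3.606, 3.606, 3.162, 3.162.
Zeros with |z| < R = 4.60555127546399: (-3 + 2i), (-3 - 2i), (3 + 1i), (3 - 1i).
Count = 4.
By the argument principle, (1/2πi) ∮_{|z|=R} p'(z)/p(z) dz equals exactly this count.

Number of zeros inside |z| < 4.60555127546399: 4.


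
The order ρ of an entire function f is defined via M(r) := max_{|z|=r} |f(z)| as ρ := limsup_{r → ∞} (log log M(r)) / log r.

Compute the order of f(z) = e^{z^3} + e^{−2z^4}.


Each summand is entire of order 3 and 4 respectively (as in the single-exponential case). The order of a sum is at most the max of the orders, so ρ ≤ 4. For the lower bound: on |z|=r choose arg z so that -2z^4 is real positive; then |e^{-2z^4}| = e^{2r^4} while |e^{1z^3}| ≤ e^{1r^3} = o(e^{2r^4}). So |f| ≥ e^{2r^4}(1 − o(1)) and ρ ≥ 4. Hence ρ = max(3, 4) = 4.
Therefore ρ = 4.

Order ρ = 4.


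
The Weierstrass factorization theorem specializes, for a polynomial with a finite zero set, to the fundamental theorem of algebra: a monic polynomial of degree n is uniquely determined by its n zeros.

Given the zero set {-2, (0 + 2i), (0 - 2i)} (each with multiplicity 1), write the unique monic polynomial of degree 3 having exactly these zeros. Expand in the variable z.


The polynomial is p(z) = ∏_{α ∈ S} (z − α), where S = {-2, (0 + 2i), (0 - 2i)}.
Expanding the product yields: p(z) = z^3 + 2·z^2 + 4·z + 8.
Note conjugate pairs combine to real quadratics: (z − (0+2i))(z − (0−2i)) = z² + 4.
The resulting polynomial has degree 3 and real coefficients as required.

p(z) = z^3 + 2·z^2 + 4·z + 8.


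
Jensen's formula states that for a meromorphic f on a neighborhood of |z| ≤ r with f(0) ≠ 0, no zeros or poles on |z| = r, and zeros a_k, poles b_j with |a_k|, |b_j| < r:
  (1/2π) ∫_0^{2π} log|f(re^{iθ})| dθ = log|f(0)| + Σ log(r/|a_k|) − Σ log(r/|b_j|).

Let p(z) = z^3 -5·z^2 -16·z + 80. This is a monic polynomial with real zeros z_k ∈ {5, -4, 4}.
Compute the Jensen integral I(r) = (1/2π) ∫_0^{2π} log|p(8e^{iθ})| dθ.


Zeros: -4, 4, 5; r = 8.
Inside |z| < r: -4, 4, 5. Outside (|z| ≥ r): ∅.
p(0) = 80, so log|p(0)| = log(80) = 4.3820.
Apply Jensen: I(r) = log|p(0)| + Σ_k log(r/|z_k|), summed over zeros inside |z| < r.
  log(r/|z_k|) for z_k = 5: log(8/5) = 0.4700
  log(r/|z_k|) for z_k = -4: log(8/4) = 0.6931
  log(r/|z_k|) for z_k = 4: log(8/4) = 0.6931
Sum over inside zeros: 1.8563.
I(r) = log|p(0)| + (inside sum) = 4.3820 + 1.8563 = 6.2383.
Closed form (all zeros inside, monic): I(r) = n·log(r) = 3·log(8) = 6.2383. ✓

I(r) ≈ 6.2383.


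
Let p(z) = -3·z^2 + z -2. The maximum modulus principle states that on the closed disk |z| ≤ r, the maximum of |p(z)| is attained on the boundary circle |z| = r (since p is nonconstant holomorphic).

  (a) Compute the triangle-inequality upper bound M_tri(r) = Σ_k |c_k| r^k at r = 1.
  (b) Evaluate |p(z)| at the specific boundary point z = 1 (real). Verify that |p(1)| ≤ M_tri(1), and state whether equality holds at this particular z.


Coefficients: c_0 = -2, c_1 = 1, c_2 = -3. Radius r = 1.
Part (a). Triangle bound: M_tri(r) = Σ_k |c_k| r^k
  = |-2|·1^0 + |1|·1^1 + |-3|·1^2
  = 2 + 1 + 3 = 6.
This bounds M(r) := max_{|z|=r} |p(z)| from above; equality holds iff all terms c_k z^k can be made to align in phase at a single z on |z|=r.
Part (b). At z = 1 (real, on the circle |z| = r):
  p(1) = (-2)·1^0 + (1)·1^1 + (-3)·1^2 = -4.
  |p(1)| = 4.
Check: |p(1)| = 4 ≤ 6 = M_tri(1). ✓ Equality does not hold at z = 1 (the coefficients have mixed signs, so the terms do not all align in phase there).

M_tri(1) = 6; |p(1)| = 4; equality at z=1: no.


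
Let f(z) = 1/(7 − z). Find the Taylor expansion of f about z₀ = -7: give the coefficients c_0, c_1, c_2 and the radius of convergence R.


Let w = z − z₀, so z = z₀ + w.
Then 7 − z = 7 − (z₀ + w) = (7 − z₀) − w = 14 − w.
f(z) = 1/(14 − w) = (1/(14)) · 1/(1 − w/(14)) = Σ_{n≥0} w^n / (14)^(n+1).
So c_n = 1/(14)^(n+1):
  c_0 = 1/(14)^1 = 1/14.
  c_1 = 1/(14)^2 = 1/196.
  c_2 = 1/(14)^3 = 1/2744.
The series is valid for |w/d| < 1, i.e. |z − z₀| < |d|.
Radius of convergence: R = |7 − z₀| = |14| = 14 (distance from z₀ to the singularity z = 7).

c_0 = 1/14, c_1 = 1/196, c_2 = 1/2744; R = 14.


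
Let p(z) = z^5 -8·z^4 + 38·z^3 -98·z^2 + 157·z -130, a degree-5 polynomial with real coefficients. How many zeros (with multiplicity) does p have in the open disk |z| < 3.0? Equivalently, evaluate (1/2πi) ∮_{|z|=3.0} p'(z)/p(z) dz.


The zeros of p are: (1 + 2i), (1 - 2i), 2, (2 + 3i), (2 - 3i).
Their magnitudes are: 2.236, 2.236, 2, 3.606, 3.606.
Zeros with |z| < R = 3.0: (1 + 2i), (1 - 2i), 2.
Count = 3.
By the argument principle, (1/2πi) ∮_{|z|=R} p'(z)/p(z) dz equals exactly this count.

Number of zeros inside |z| < 3.0: 3.


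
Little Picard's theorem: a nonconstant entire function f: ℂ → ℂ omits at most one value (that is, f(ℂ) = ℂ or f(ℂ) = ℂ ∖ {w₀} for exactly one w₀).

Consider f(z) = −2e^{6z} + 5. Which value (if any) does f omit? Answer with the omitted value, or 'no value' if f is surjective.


Little Picard bounds the complement of f(ℂ) to at most one point.
e^{6z} is never zero on ℂ, so -2·e^{6z} takes every value in ℂ ∖ {0}. Adding 5 shifts the range to ℂ ∖ {5}. Thus f omits exactly the value 5.

Omitted value: 5.


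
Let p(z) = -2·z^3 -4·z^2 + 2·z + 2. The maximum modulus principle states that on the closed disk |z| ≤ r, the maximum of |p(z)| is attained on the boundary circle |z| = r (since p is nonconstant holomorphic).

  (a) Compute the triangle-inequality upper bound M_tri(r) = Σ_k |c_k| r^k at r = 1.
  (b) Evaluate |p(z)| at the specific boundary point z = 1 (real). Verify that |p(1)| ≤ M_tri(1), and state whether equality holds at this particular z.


Coefficients: c_0 = 2, c_1 = 2, c_2 = -4, c_3 = -2. Radius r = 1.
Part (a). Triangle bound: M_tri(r) = Σ_k |c_k| r^k
  = |2|·1^0 + |2|·1^1 + |-4|·1^2 + |-2|·1^3
  = 2 + 2 + 4 + 2 = 10.
This bounds M(r) := max_{|z|=r} |p(z)| from above; equality holds iff all terms c_k z^k can be made to align in phase at a single z on |z|=r.
Part (b). At z = 1 (real, on the circle |z| = r):
  p(1) = (2)·1^0 + (2)·1^1 + (-4)·1^2 + (-2)·1^3 = -2.
  |p(1)| = 2.
Check: |p(1)| = 2 ≤ 10 = M_tri(1). ✓ Equality does not hold at z = 1 (the coefficients have mixed signs, so the terms do not all align in phase there).

M_tri(1) = 10; |p(1)| = 2; equality at z=1: no.


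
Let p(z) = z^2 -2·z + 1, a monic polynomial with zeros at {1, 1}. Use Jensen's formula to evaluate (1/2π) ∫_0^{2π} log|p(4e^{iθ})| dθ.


Zeros: 1, 1; r = 4.
Inside |z| < r: 1, 1. Outside (|z| ≥ r): ∅.
p(0) = 1, so log|p(0)| = log(1) = 0.0000.
Apply Jensen: I(r) = log|p(0)| + Σ_k log(r/|z_k|), summed over zeros inside |z| < r.
  log(r/|z_k|) for z_k = 1: log(4/1) = 1.3863
  log(r/|z_k|) for z_k = 1: log(4/1) = 1.3863
Sum over inside zeros: 2.7726.
I(r) = log|p(0)| + (inside sum) = 0.0000 + 2.7726 = 2.7726.
Closed form (all zeros inside, monic): I(r) = n·log(r) = 2·log(4) = 2.7726. ✓

I(r) ≈ 2.7726.


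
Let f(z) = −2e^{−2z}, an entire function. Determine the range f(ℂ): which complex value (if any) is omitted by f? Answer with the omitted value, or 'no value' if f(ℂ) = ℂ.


Little Picard bounds the complement of f(ℂ) to at most one point.
e^{−2z} is never zero on ℂ, so -2·e^{−2z} takes every value in ℂ ∖ {0}. Adding 0 shifts the range to ℂ ∖ {0}. Thus f omits exactly the value 0.

Omitted value: 0.


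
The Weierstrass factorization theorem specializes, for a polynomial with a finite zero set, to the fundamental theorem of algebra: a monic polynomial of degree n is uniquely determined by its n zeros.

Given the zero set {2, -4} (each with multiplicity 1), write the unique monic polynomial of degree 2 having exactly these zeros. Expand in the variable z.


The polynomial is p(z) = ∏_{α ∈ S} (z − α), where S = {2, -4}.
Expanding the product yields: p(z) = z^2 + 2·z -8.
The resulting polynomial has degree 2 and real coefficients as required.

p(z) = z^2 + 2·z -8.


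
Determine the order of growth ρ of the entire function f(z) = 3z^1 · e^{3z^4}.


M(r) = max_{|z|=r} |3|·|z|^1·|e^{3z^4}| = 3·r^1 · e^{3r^4} (the factors attain their maxima compatibly on |z|=r). Then log M(r) = log 3 + 1·log r + 3r^4, dominated by the last term, so log log M(r) ~ 4·log r. The polynomial factor 3z^1 contributes only a log r term and does not affect the order. ρ = 4.
Therefore ρ = 4.

Order ρ = 4.


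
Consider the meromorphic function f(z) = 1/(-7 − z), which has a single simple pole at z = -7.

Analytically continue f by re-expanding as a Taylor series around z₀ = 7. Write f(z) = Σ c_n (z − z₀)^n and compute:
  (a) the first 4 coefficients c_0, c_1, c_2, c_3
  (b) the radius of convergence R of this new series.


Let w = z − z₀, so z = z₀ + w.
Then -7 − z = -7 − (z₀ + w) = (-7 − z₀) − w = -14 − w.
f(z) = 1/(-14 − w) = (1/(-14)) · 1/(1 − w/(-14)) = Σ_{n≥0} w^n / (-14)^(n+1).
So c_n = 1/(-14)^(n+1):
  c_0 = 1/(-14)^1 = -1/14.
  c_1 = 1/(-14)^2 = 1/196.
  c_2 = 1/(-14)^3 = -1/2744.
  c_3 = 1/(-14)^4 = 1/38416.
The series is valid for |w/d| < 1, i.e. |z − z₀| < |d|.
Radius of convergence: R = |-7 − z₀| = |-14| = 14 (distance from z₀ to the singularity z = -7).

c_0 = -1/14, c_1 = 1/196, c_2 = -1/2744, c_3 = 1/38416; R = 14.


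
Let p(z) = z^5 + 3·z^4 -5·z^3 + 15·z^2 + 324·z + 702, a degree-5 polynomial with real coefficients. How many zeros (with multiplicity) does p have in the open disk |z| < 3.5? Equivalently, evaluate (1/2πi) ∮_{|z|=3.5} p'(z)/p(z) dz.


The zeros of p are: (3 + 3i), (3 - 3i), -3, (-3 + 2i), (-3 - 2i).
Their magnitudes are: 4.243, 4.243, 3, 3.606, 3.606.
Zeros with |z| < R = 3.5: -3.
Count = 1.
By the argument principle, (1/2πi) ∮_{|z|=R} p'(z)/p(z) dz equals exactly this count.

Number of zeros inside |z| < 3.5: 1.


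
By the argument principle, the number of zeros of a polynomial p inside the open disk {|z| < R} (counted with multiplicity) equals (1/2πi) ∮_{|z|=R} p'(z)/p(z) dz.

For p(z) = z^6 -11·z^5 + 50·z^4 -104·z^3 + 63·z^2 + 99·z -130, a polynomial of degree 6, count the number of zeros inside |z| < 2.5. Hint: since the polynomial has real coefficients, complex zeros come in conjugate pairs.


The zeros of p are: (2 + 1i), (2 - 1i), 2, (3 + 2i), (3 - 2i), -1.
Their magnitudes are: 2.236, 2.236, 2, 3.606, 3.606, 1.
Zeros with |z| < R = 2.5: (2 + 1i), (2 - 1i), 2, -1.
Count = 4.
By the argument principle, (1/2πi) ∮_{|z|=R} p'(z)/p(z) dz equals exactly this count.

Number of zeros inside |z| < 2.5: 4.


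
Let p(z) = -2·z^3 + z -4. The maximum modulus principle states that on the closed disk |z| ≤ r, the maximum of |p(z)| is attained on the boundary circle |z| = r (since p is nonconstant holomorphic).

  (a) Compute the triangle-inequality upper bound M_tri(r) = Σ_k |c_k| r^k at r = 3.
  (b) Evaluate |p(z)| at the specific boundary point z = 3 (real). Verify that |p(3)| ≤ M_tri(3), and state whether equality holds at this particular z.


Coefficients: c_0 = -4, c_1 = 1, c_2 = 0, c_3 = -2. Radius r = 3.
Part (a). Triangle bound: M_tri(r) = Σ_k |c_k| r^k
  = |-4|·3^0 + |1|·3^1 + |0|·3^2 + |-2|·3^3
  = 4 + 3 + 0 + 54 = 61.
This bounds M(r) := max_{|z|=r} |p(z)| from above; equality holds iff all terms c_k z^k can be made to align in phase at a single z on |z|=r.
Part (b). At z = 3 (real, on the circle |z| = r):
  p(3) = (-4)·3^0 + (1)·3^1 + (0)·3^2 + (-2)·3^3 = -55.
  |p(3)| = 55.
Check: |p(3)| = 55 ≤ 61 = M_tri(3). ✓ Equality does not hold at z = 3 (the coefficients have mixed signs, so the terms do not all align in phase there).

M_tri(3) = 61; |p(3)| = 55; equality at z=3: no.


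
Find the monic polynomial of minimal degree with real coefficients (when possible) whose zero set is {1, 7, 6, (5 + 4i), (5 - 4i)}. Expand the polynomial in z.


The polynomial is p(z) = ∏_{α ∈ S} (z − α), where S = {1, 7, 6, (5 + 4i), (5 - 4i)}.
Expanding the product yields: p(z) = z^5 -24·z^4 + 236·z^3 -1166·z^2 + 2675·z -1722.
Note conjugate pairs combine to real quadratics: (z − (5+4i))(z − (5−4i)) = z² − 10z + 41.
The resulting polynomial has degree 5 and real coefficients as required.

p(z) = z^5 -24·z^4 + 236·z^3 -1166·z^2 + 2675·z -1722.


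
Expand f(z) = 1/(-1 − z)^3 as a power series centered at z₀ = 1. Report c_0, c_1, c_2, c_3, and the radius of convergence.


Let w = z − z₀, so z = z₀ + w.
Then -1 − z = -1 − (z₀ + w) = (-1 − z₀) − w = -2 − w.
f(z) = 1/(-2 − w)^3 = (1/(-2)^3) · (1 − w/(-2))^{−3}.
By the binomial series (1−u)^{−3} = Σ_{n≥0} C(n+2, 2) u^n for |u|<1, with u = w/(-2):
  c_n = C(n+2, 2) / (-2)^(n+3).
  c_0 = 1/(-2)^3 = -1/8.
  c_1 = 3/(-2)^4 = 3/16.
  c_2 = 6/(-2)^5 = -3/16.
  c_3 = 10/(-2)^6 = 5/32.
The series is valid for |w/d| < 1, i.e. |z − z₀| < |d|.
Radius of convergence: R = |-1 − z₀| = |-2| = 2 (distance from z₀ to the singularity z = -1).

c_0 = -1/8, c_1 = 3/16, c_2 = -3/16, c_3 = 5/32; R = 2.


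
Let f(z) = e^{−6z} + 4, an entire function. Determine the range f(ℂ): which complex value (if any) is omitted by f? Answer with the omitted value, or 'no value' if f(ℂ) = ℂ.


Little Picard bounds the complement of f(ℂ) to at most one point.
e^{−6z} is never zero on ℂ, so 1·e^{−6z} takes every value in ℂ ∖ {0}. Adding 4 shifts the range to ℂ ∖ {4}. Thus f omits exactly the value 4.

Omitted value: 4.


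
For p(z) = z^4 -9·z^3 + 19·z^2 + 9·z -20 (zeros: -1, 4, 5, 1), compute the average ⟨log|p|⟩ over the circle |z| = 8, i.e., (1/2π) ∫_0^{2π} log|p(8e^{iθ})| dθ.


Zeros: -1, 1, 4, 5; r = 8.
Inside |z| < r: -1, 1, 4, 5. Outside (|z| ≥ r): ∅.
p(0) = -20, so log|p(0)| = log(20) = 2.9957.
Apply Jensen: I(r) = log|p(0)| + Σ_k log(r/|z_k|), summed over zeros inside |z| < r.
  log(r/|z_k|) for z_k = -1: log(8/1) = 2.0794
  log(r/|z_k|) for z_k = 4: log(8/4) = 0.6931
  log(r/|z_k|) for z_k = 5: log(8/5) = 0.4700
  log(r/|z_k|) for z_k = 1: log(8/1) = 2.0794
Sum over inside zeros: 5.3220.
I(r) = log|p(0)| + (inside sum) = 2.9957 + 5.3220 = 8.3178.
Closed form (all zeros inside, monic): I(r) = n·log(r) = 4·log(8) = 8.3178. ✓

I(r) ≈ 8.3178.


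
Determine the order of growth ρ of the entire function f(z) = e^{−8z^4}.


|e^{−8z^4}| = e^{Re(-8·z^4) + 0} ≤ e^{8|z|^4 + 0} = e^{8r^4 + 0} on |z| = r, so ρ ≤ 4. Choosing z on |z|=r so that -8·z^4 is real positive (always possible by picking arg z appropriately) gives |f(z)| = e^{8r^4 + 0}, matching the bound. The additive constant 0 does not affect log log M(r) ~ 4·log r. Hence ρ = 4.
Therefore ρ = 4.

Order ρ = 4.


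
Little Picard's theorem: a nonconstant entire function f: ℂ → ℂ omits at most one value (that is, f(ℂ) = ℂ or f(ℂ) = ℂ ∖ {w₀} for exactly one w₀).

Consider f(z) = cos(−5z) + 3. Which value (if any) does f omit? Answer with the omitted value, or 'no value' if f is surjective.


Little Picard bounds the complement of f(ℂ) to at most one point.
cos is entire and surjective onto ℂ: for every w ∈ ℂ, cos(ζ) = w has a solution ζ ∈ ℂ (e.g., via the complex inverse arccos). With ζ = −5z this gives z = ζ/(-5). Then 1·cos(−5z) takes every value in 1·ℂ = ℂ, and adding 3 is a bijection of ℂ. So f is surjective and omits no value. (Note: only on the real line is cos bounded by [−1, 1].)

Omitted value: no value.


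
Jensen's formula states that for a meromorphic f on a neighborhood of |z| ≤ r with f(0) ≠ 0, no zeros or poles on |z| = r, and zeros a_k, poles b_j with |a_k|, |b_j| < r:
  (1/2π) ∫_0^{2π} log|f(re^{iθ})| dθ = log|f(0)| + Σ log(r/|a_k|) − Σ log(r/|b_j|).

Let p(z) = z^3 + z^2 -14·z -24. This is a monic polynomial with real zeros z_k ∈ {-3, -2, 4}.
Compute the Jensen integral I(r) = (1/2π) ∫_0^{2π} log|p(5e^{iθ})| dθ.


Zeros: -3, -2, 4; r = 5.
Inside |z| < r: -3, -2, 4. Outside (|z| ≥ r): ∅.
p(0) = -24, so log|p(0)| = log(24) = 3.1781.
Apply Jensen: I(r) = log|p(0)| + Σ_k log(r/|z_k|), summed over zeros inside |z| < r.
  log(r/|z_k|) for z_k = -3: log(5/3) = 0.5108
  log(r/|z_k|) for z_k = -2: log(5/2) = 0.9163
  log(r/|z_k|) for z_k = 4: log(5/4) = 0.2231
Sum over inside zeros: 1.6503.
I(r) = log|p(0)| + (inside sum) = 3.1781 + 1.6503 = 4.8283.
Closed form (all zeros inside, monic): I(r) = n·log(r) = 3·log(5) = 4.8283. ✓

I(r) ≈ 4.8283.


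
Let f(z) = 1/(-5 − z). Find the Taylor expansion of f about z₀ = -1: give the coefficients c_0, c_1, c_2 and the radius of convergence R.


Let w = z − z₀, so z = z₀ + w.
Then -5 − z = -5 − (z₀ + w) = (-5 − z₀) − w = -4 − w.
f(z) = 1/(-4 − w) = (1/(-4)) · 1/(1 − w/(-4)) = Σ_{n≥0} w^n / (-4)^(n+1).
So c_n = 1/(-4)^(n+1):
  c_0 = 1/(-4)^1 = -1/4.
  c_1 = 1/(-4)^2 = 1/16.
  c_2 = 1/(-4)^3 = -1/64.
The series is valid for |w/d| < 1, i.e. |z − z₀| < |d|.
Radius of convergence: R = |-5 − z₀| = |-4| = 4 (distance from z₀ to the singularity z = -5).

c_0 = -1/4, c_1 = 1/16, c_2 = -1/64; R = 4.


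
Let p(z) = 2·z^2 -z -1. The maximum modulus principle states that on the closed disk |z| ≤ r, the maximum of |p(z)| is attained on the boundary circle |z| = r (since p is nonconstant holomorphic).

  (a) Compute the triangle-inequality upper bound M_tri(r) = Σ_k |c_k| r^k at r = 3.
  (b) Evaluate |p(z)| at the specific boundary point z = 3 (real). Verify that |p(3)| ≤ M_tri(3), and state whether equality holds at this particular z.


Coefficients: c_0 = -1, c_1 = -1, c_2 = 2. Radius r = 3.
Part (a). Triangle bound: M_tri(r) = Σ_k |c_k| r^k
  = |-1|·3^0 + |-1|·3^1 + |2|·3^2
  = 1 + 3 + 18 = 22.
This bounds M(r) := max_{|z|=r} |p(z)| from above; equality holds iff all terms c_k z^k can be made to align in phase at a single z on |z|=r.
Part (b). At z = 3 (real, on the circle |z| = r):
  p(3) = (-1)·3^0 + (-1)·3^1 + (2)·3^2 = 14.
  |p(3)| = 14.
Check: |p(3)| = 14 ≤ 22 = M_tri(3). ✓ Equality does not hold at z = 3 (the coefficients have mixed signs, so the terms do not all align in phase there).

M_tri(3) = 22; |p(3)| = 14; equality at z=3: no.


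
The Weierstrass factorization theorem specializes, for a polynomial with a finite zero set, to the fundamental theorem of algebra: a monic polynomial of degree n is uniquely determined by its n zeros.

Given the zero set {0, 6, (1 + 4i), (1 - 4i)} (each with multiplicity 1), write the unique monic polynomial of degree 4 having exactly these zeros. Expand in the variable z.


The polynomial is p(z) = ∏_{α ∈ S} (z − α), where S = {0, 6, (1 + 4i), (1 - 4i)}.
Expanding the product yields: p(z) = z^4 -8·z^3 + 29·z^2 -102·z.
Note conjugate pairs combine to real quadratics: (z − (1+4i))(z − (1−4i)) = z² − 2z + 17.
The resulting polynomial has degree 4 and real coefficients as required.

p(z) = z^4 -8·z^3 + 29·z^2 -102·z.


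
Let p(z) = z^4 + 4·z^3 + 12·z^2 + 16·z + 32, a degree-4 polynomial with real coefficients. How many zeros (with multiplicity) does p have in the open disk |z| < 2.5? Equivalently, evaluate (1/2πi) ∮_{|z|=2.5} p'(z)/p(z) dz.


The zeros of p are: (0 + 2i), (0 - 2i), (-2 + 2i), (-2 - 2i).
Their magnitudes are: 2, 2, 2.828, 2.828.
Zeros with |z| < R = 2.5: (0 + 2i), (0 - 2i).
Count = 2.
By the argument principle, (1/2πi) ∮_{|z|=R} p'(z)/p(z) dz equals exactly this count.

Number of zeros inside |z| < 2.5: 2.


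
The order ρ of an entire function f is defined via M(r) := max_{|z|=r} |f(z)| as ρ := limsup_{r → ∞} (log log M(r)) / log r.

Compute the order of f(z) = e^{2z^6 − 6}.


|e^{2z^6 − 6}| = e^{Re(2·z^6) + -6} ≤ e^{2|z|^6 + -6} = e^{2r^6 + -6} on |z| = r, so ρ ≤ 6. Choosing z on |z|=r so that 2·z^6 is real positive (always possible by picking arg z appropriately) gives |f(z)| = e^{2r^6 + -6}, matching the bound. The additive constant -6 does not affect log log M(r) ~ 6·log r. Hence ρ = 6.
Therefore ρ = 6.

Order ρ = 6.


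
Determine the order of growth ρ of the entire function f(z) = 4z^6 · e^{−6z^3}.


M(r) = max_{|z|=r} |4|·|z|^6·|e^{−6z^3}| = 4·r^6 · e^{6r^3} (the factors attain their maxima compatibly on |z|=r). Then log M(r) = log 4 + 6·log r + 6r^3, dominated by the last term, so log log M(r) ~ 3·log r. The polynomial factor 4z^6 contributes only a log r term and does not affect the order. ρ = 3.
Therefore ρ = 3.

Order ρ = 3.


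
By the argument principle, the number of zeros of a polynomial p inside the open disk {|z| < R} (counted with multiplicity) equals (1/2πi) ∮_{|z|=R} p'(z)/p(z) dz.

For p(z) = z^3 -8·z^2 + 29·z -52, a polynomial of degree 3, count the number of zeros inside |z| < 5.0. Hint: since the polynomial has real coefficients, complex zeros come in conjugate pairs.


The zeros of p are: 4, (2 + 3i), (2 - 3i).
Their magnitudes are: 4, 3.606, 3.606.
Zeros with |z| < R = 5.0: 4, (2 + 3i), (2 - 3i).
Count = 3.
By the argument principle, (1/2πi) ∮_{|z|=R} p'(z)/p(z) dz equals exactly this count.

Number of zeros inside |z| < 5.0: 3.


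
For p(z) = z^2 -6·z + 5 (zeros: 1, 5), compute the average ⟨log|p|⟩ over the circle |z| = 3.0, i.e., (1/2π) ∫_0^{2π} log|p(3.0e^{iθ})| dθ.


Zeros: 1, 5; r = 3.0.
Inside |z| < r: 1. Outside (|z| ≥ r): 5.
p(0) = 5, so log|p(0)| = log(5) = 1.6094.
Apply Jensen: I(r) = log|p(0)| + Σ_k log(r/|z_k|), summed over zeros inside |z| < r.
  log(r/|z_k|) for z_k = 1: log(3.0/1) = 1.0986
  Outside zeros (5) contribute nothing to the Jensen sum.
Sum over inside zeros: 1.0986.
I(r) = log|p(0)| + (inside sum) = 1.6094 + 1.0986 = 2.7081.
Note: since some zeros are outside |z| ≤ r, the simplified n·log(r) form does NOT apply — only the inside zeros contribute.

I(r) ≈ 2.7081.


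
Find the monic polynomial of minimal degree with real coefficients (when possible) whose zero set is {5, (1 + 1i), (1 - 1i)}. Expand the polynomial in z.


The polynomial is p(z) = ∏_{α ∈ S} (z − α), where S = {5, (1 + 1i), (1 - 1i)}.
Expanding the product yields: p(z) = z^3 -7·z^2 + 12·z -10.
Note conjugate pairs combine to real quadratics: (z − (1+1i))(z − (1−1i)) = z² − 2z + 2.
The resulting polynomial has degree 3 and real coefficients as required.

p(z) = z^3 -7·z^2 + 12·z -10.


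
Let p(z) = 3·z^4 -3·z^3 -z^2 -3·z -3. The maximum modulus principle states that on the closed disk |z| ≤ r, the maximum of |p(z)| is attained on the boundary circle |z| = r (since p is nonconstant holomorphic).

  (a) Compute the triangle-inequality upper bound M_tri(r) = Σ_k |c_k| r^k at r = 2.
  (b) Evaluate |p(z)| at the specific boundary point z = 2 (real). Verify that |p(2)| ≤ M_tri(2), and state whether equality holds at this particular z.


Coefficients: c_0 = -3, c_1 = -3, c_2 = -1, c_3 = -3, c_4 = 3. Radius r = 2.
Part (a). Triangle bound: M_tri(r) = Σ_k |c_k| r^k
  = |-3|·2^0 + |-3|·2^1 + |-1|·2^2 + |-3|·2^3 + |3|·2^4
  = 3 + 6 + 4 + 24 + 48 = 85.
This bounds M(r) := max_{|z|=r} |p(z)| from above; equality holds iff all terms c_k z^k can be made to align in phase at a single z on |z|=r.
Part (b). At z = 2 (real, on the circle |z| = r):
  p(2) = (-3)·2^0 + (-3)·2^1 + (-1)·2^2 + (-3)·2^3 + (3)·2^4 = 11.
  |p(2)| = 11.
Check: |p(2)| = 11 ≤ 85 = M_tri(2). ✓ Equality does not hold at z = 2 (the coefficients have mixed signs, so the terms do not all align in phase there).

M_tri(2) = 85; |p(2)| = 11; equality at z=2: no.


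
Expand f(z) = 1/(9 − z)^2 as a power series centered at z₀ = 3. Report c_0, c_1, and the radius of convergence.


Let w = z − z₀, so z = z₀ + w.
Then 9 − z = 9 − (z₀ + w) = (9 − z₀) − w = 6 − w.
f(z) = 1/(6 − w)^2 = (1/(6)^2) · (1 − w/(6))^{−2}.
By the binomial series (1−u)^{−2} = Σ_{n≥0} C(n+1, 1) u^n for |u|<1, with u = w/(6):
  c_n = C(n+1, 1) / (6)^(n+2).
  c_0 = 1/(6)^2 = 1/36.
  c_1 = 2/(6)^3 = 1/108.
The series is valid for |w/d| < 1, i.e. |z − z₀| < |d|.
Radius of convergence: R = |9 − z₀| = |6| = 6 (distance from z₀ to the singularity z = 9).

c_0 = 1/36, c_1 = 1/108; R = 6.


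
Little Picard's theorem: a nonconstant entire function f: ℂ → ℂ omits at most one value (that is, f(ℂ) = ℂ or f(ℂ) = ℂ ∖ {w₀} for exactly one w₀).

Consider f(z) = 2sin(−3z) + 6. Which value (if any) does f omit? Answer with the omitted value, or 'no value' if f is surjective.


Little Picard bounds the complement of f(ℂ) to at most one point.
sin is entire and surjective onto ℂ: for every w ∈ ℂ, sin(ζ) = w has a solution ζ ∈ ℂ (e.g., via the complex inverse arcsin). With ζ = −3z this gives z = ζ/(-3). Then 2·sin(−3z) takes every value in 2·ℂ = ℂ, and adding 6 is a bijection of ℂ. So f is surjective and omits no value. (Note: only on the real line is sin bounded by [−1, 1].)

Omitted value: no value.


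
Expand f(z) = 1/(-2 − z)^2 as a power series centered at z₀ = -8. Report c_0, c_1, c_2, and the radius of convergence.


Let w = z − z₀, so z = z₀ + w.
Then -2 − z = -2 − (z₀ + w) = (-2 − z₀) − w = 6 − w.
f(z) = 1/(6 − w)^2 = (1/(6)^2) · (1 − w/(6))^{−2}.
By the binomial series (1−u)^{−2} = Σ_{n≥0} C(n+1, 1) u^n for |u|<1, with u = w/(6):
  c_n = C(n+1, 1) / (6)^(n+2).
  c_0 = 1/(6)^2 = 1/36.
  c_1 = 2/(6)^3 = 1/108.
  c_2 = 3/(6)^4 = 1/432.
The series is valid for |w/d| < 1, i.e. |z − z₀| < |d|.
Radius of convergence: R = |-2 − z₀| = |6| = 6 (distance from z₀ to the singularity z = -2).

c_0 = 1/36, c_1 = 1/108, c_2 = 1/432; R = 6.
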